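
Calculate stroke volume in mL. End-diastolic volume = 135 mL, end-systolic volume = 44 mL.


SV = EDV - ESV
SV = 135 - 44
SV = 91 mL


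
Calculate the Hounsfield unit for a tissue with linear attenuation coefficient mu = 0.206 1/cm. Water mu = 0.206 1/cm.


HU = ((mu_tissue - mu_water) / mu_water) * 1000
HU = ((0.206 - 0.206) / 0.206) * 1000
HU = 0


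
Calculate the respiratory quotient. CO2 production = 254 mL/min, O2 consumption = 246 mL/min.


RQ = VCO2 / VO2
RQ = 254 / 246
RQ = 1.033


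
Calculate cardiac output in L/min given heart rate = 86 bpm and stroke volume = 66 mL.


CO = HR * SV
CO = 86 * 66 / 1000
CO = 5.676 L/min


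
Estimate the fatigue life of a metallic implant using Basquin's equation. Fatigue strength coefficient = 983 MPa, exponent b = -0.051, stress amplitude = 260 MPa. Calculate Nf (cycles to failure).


sigma_a = sigma_f' * (2Nf)^b
2Nf = (sigma_a/sigma_f')^(1/b)
2Nf = (260/983)^(1/-0.051)
2Nf = 2.1139824e+11
Nf = 1.0570e+11


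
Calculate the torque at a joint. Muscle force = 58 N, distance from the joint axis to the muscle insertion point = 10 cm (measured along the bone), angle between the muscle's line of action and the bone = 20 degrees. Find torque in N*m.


Torque = F * d * sin(theta)   (moment arm = d*sin(theta))
d = 10 cm = 0.1 m
Torque = 58 * 0.1 * sin(20)
Torque = 1.984 N*m


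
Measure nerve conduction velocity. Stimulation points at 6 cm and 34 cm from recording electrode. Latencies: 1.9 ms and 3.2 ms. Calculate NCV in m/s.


Distance = (34 - 6) / 100 = 0.28 m
dt = (3.2 - 1.9) / 1000 = 0.0013 s
NCV = dist / dt = 215.4 m/s


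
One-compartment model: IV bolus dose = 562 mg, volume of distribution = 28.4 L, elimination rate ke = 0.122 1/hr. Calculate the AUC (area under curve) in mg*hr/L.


C0 = Dose/Vd = 562/28.4 = 19.7887 mg/L
AUC = C0/ke = 19.7887/0.122
AUC = 162.2 mg*hr/L


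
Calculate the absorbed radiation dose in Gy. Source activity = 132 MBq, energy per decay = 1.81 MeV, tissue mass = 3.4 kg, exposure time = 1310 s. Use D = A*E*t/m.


A = 132 MBq = 1.3200e+08 Bq
E = 1.81 MeV = 2.89962e-13 J
D = A*E*t/m = 1.3200e+08*2.89962e-13*1310/3.4
D = 0.01475 Gy


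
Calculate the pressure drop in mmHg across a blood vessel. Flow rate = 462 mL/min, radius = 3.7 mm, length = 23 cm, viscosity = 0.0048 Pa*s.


dP = 8*mu*L*Q / (pi*r^4)
Q = 462 mL/min = 7.7e-06 m^3/s
dP = 115.503 Pa = 115.503 / 133.322 mmHg = 0.8663 mmHg


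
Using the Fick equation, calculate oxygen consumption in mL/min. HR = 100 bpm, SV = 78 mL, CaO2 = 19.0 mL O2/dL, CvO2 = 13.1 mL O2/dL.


CO = HR*SV = 100*78/1000 = 7.8 L/min
a-v O2 diff = 19.0 - 13.1 = 5.9 mL/dL
VO2 = CO * (CaO2-CvO2) * 10 dL/L
VO2 = 7.8 * 5.9 * 10
VO2 = 460.2 mL/min


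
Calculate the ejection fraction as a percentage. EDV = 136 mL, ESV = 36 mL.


SV = EDV - ESV = 136 - 36 = 100 mL
EF = SV/EDV * 100 = 100/136 * 100
EF = 73.53%


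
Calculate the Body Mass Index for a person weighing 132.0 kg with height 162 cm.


BMI = weight / height^2
height = 162 cm = 1.62 m
BMI = 132.0 / 1.62^2
BMI = 50.3 kg/m^2


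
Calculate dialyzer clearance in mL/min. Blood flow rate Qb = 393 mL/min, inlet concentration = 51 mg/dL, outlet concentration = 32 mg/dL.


K = Qb * (Cb_in - Cb_out) / Cb_in
K = 393 * (51 - 32) / 51
K = 146.4 mL/min


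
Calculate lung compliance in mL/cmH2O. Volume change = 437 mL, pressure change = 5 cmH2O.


C = dV / dP
C = 437 / 5
C = 87.4 mL/cmH2O


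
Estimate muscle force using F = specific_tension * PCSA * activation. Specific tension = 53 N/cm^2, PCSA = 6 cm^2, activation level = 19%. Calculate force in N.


F = sigma * PCSA * activation
F = 53 * 6 * 0.19
F = 60.42 N


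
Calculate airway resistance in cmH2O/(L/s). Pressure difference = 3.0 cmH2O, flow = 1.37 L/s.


R = dP / flow
R = 3.0 / 1.37
R = 2.19 cmH2O/(L/s)


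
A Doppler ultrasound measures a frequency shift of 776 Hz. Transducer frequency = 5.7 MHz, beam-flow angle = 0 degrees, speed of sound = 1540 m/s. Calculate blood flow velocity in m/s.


v = fd * c / (2 * f0 * cos(theta))
v = 776 * 1540 / (2 * 5.7000e+06 * cos(0))
v = 0.1048 m/s


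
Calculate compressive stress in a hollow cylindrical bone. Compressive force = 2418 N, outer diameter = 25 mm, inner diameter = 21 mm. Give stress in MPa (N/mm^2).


A = pi*(r_o^2 - r_i^2)
r_o = 12.5 mm, r_i = 10.5 mm
A = 144.513 mm^2
sigma = F/A = 2418 / 144.513
sigma = 16.73 MPa


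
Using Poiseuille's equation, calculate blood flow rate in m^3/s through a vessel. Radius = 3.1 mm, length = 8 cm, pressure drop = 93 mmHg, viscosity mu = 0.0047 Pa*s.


Q = pi*r^4*dP / (8*mu*L)
r = 0.0031 m, L = 0.08 m
dP = 93 mmHg = 12398.946 Pa
Q = 0.001196 m^3/s


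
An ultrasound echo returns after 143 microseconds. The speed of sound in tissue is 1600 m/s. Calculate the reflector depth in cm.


depth = c * t / 2
t = 143 us = 1.4300e-04 s
depth = 1600 * 1.4300e-04 / 2
depth = 0.1144 m = 11.44 cm


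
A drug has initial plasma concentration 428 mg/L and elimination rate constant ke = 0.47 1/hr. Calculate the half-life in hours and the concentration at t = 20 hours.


t_half = ln(2) / ke = 0.693147 / 0.47 = 1.475 hr
C(t) = C0 * exp(-ke*t) = 428 * exp(-0.47*20)
C(20) = 0.03541 mg/L


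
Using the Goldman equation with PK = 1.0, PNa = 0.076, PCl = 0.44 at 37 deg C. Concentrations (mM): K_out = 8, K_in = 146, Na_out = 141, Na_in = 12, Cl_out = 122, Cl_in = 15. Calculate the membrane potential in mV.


Vm = (RT/F)*ln((PK*Ko + PNa*Nao + PCl*Cli)/(PK*Ki + PNa*Nai + PCl*Clo))
Numer = 25.316, Denom = 200.592
Vm = -55.32 mV


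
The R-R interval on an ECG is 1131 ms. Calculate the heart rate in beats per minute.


HR = 60 / RR_interval(s)
RR = 1131 ms = 1.131 s
HR = 60 / 1.131 = 53.05 bpm


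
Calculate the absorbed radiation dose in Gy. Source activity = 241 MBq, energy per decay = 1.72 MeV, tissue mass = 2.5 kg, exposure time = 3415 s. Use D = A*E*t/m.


A = 241 MBq = 2.4100e+08 Bq
E = 1.72 MeV = 2.75544e-13 J
D = A*E*t/m = 2.4100e+08*2.75544e-13*3415/2.5
D = 0.09071 Gy


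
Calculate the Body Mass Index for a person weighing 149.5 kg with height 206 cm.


BMI = weight / height^2
height = 206 cm = 2.06 m
BMI = 149.5 / 2.06^2
BMI = 35.23 kg/m^2


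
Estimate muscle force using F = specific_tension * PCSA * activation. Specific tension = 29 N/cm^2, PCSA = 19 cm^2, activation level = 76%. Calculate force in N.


F = sigma * PCSA * activation
F = 29 * 19 * 0.76
F = 418.8 N


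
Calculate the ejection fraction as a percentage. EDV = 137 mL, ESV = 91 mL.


SV = EDV - ESV = 137 - 91 = 46 mL
EF = SV/EDV * 100 = 46/137 * 100
EF = 33.58%


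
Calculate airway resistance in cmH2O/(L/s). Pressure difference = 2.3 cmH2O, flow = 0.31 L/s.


R = dP / flow
R = 2.3 / 0.31
R = 7.419 cmH2O/(L/s)


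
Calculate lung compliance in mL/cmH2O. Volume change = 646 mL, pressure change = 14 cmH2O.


C = dV / dP
C = 646 / 14
C = 46.14 mL/cmH2O


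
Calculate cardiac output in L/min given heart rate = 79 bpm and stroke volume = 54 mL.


CO = HR * SV
CO = 79 * 54 / 1000
CO = 4.266 L/min


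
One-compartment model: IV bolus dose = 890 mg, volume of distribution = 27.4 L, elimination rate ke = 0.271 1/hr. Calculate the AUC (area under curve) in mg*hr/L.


C0 = Dose/Vd = 890/27.4 = 32.4818 mg/L
AUC = C0/ke = 32.4818/0.271
AUC = 119.9 mg*hr/L


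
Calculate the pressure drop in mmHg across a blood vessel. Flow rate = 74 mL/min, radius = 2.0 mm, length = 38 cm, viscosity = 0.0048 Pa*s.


dP = 8*mu*L*Q / (pi*r^4)
Q = 74 mL/min = 1.23333e-06 m^3/s
dP = 358.034 Pa = 358.034 / 133.322 mmHg = 2.685 mmHg


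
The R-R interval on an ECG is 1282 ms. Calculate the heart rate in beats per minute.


HR = 60 / RR_interval(s)
RR = 1282 ms = 1.282 s
HR = 60 / 1.282 = 46.8 bpm


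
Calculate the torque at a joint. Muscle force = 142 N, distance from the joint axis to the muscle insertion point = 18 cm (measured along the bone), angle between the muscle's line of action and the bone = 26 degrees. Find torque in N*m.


Torque = F * d * sin(theta)   (moment arm = d*sin(theta))
d = 18 cm = 0.18 m
Torque = 142 * 0.18 * sin(26)
Torque = 11.2 N*m


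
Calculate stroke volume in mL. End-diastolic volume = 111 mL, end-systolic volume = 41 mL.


SV = EDV - ESV
SV = 111 - 41
SV = 70 mL


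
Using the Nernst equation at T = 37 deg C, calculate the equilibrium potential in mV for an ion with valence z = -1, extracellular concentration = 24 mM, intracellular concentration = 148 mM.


E = (RT/(zF)) * ln(C_out/C_in)
T = 37 + 273.15 = 310.15 K
E = (8.314 * 310.15 / (-1 * 96485)) * ln(24/148)
E = 48.62 mV


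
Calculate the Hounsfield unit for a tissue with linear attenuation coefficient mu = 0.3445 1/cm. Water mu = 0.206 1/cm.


HU = ((mu_tissue - mu_water) / mu_water) * 1000
HU = ((0.3445 - 0.206) / 0.206) * 1000
HU = 672.3


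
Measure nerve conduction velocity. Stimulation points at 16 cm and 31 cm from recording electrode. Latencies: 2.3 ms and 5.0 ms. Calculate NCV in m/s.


Distance = (31 - 16) / 100 = 0.15 m
dt = (5.0 - 2.3) / 1000 = 0.0027 s
NCV = dist / dt = 55.56 m/s


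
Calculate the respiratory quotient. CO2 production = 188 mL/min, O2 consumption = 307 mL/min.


RQ = VCO2 / VO2
RQ = 188 / 307
RQ = 0.6124


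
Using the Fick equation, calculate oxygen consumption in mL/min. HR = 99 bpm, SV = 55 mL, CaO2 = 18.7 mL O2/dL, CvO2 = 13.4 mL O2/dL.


CO = HR*SV = 99*55/1000 = 5.445 L/min
a-v O2 diff = 18.7 - 13.4 = 5.3 mL/dL
VO2 = CO * (CaO2-CvO2) * 10 dL/L
VO2 = 5.445 * 5.3 * 10
VO2 = 288.6 mL/min


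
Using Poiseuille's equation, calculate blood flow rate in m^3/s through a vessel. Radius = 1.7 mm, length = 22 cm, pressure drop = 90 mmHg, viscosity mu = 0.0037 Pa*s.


Q = pi*r^4*dP / (8*mu*L)
r = 0.0017 m, L = 0.22 m
dP = 90 mmHg = 11998.98 Pa
Q = 4.8348e-05 m^3/s


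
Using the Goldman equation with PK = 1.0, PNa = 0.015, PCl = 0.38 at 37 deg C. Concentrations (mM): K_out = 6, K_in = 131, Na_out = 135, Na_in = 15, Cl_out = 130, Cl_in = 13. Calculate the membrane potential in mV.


Vm = (RT/F)*ln((PK*Ko + PNa*Nao + PCl*Cli)/(PK*Ki + PNa*Nai + PCl*Clo))
Numer = 12.965, Denom = 180.625
Vm = -70.4 mV


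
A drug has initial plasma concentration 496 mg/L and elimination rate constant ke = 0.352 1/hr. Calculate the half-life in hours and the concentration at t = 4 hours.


t_half = ln(2) / ke = 0.693147 / 0.352 = 1.969 hr
C(t) = C0 * exp(-ke*t) = 496 * exp(-0.352*4)
C(4) = 121.3 mg/L


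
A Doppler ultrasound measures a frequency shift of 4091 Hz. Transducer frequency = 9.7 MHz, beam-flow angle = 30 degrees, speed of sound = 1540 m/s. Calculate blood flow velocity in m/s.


v = fd * c / (2 * f0 * cos(theta))
v = 4091 * 1540 / (2 * 9.7000e+06 * cos(30))
v = 0.375 m/s


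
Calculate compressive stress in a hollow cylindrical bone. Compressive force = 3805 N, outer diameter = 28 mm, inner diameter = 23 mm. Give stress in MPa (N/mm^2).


A = pi*(r_o^2 - r_i^2)
r_o = 14 mm, r_i = 11.5 mm
A = 200.277 mm^2
sigma = F/A = 3805 / 200.277
sigma = 19 MPa


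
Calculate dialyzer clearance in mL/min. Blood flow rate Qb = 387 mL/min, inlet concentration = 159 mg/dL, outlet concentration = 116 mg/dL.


K = Qb * (Cb_in - Cb_out) / Cb_in
K = 387 * (159 - 116) / 159
K = 104.7 mL/min


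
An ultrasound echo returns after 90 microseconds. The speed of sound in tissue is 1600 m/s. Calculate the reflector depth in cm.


depth = c * t / 2
t = 90 us = 9.0000e-05 s
depth = 1600 * 9.0000e-05 / 2
depth = 0.072 m = 7.2 cm


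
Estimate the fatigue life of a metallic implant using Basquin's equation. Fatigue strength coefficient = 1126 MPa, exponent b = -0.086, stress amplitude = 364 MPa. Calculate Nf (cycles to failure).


sigma_a = sigma_f' * (2Nf)^b
2Nf = (sigma_a/sigma_f')^(1/b)
2Nf = (364/1126)^(1/-0.086)
2Nf = 504377.72
Nf = 2.522e+05


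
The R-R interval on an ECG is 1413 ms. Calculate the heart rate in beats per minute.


HR = 60 / RR_interval(s)
RR = 1413 ms = 1.413 s
HR = 60 / 1.413 = 42.46 bpm


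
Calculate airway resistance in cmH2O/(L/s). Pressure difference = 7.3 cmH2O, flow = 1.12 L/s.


R = dP / flow
R = 7.3 / 1.12
R = 6.518 cmH2O/(L/s)


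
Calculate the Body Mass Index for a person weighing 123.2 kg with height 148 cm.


BMI = weight / height^2
height = 148 cm = 1.48 m
BMI = 123.2 / 1.48^2
BMI = 56.25 kg/m^2


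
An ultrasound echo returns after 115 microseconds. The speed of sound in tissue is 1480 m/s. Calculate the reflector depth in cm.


depth = c * t / 2
t = 115 us = 1.1500e-04 s
depth = 1480 * 1.1500e-04 / 2
depth = 0.0851 m = 8.51 cm


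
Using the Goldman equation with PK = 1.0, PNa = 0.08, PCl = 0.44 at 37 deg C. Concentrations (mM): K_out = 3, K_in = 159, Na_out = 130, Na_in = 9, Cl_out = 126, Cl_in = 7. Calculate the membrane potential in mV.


Vm = (RT/F)*ln((PK*Ko + PNa*Nao + PCl*Cli)/(PK*Ki + PNa*Nai + PCl*Clo))
Numer = 16.48, Denom = 215.16
Vm = -68.66 mV


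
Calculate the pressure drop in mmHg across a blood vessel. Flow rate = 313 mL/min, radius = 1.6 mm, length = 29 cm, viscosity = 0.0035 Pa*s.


dP = 8*mu*L*Q / (pi*r^4)
Q = 313 mL/min = 5.21667e-06 m^3/s
dP = 2057.4 Pa = 2057.4 / 133.322 mmHg = 15.43 mmHg


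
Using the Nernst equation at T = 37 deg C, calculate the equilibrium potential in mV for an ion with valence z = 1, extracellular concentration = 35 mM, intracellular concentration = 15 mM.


E = (RT/(zF)) * ln(C_out/C_in)
T = 37 + 273.15 = 310.15 K
E = (8.314 * 310.15 / (1 * 96485)) * ln(35/15)
E = 22.64 mV


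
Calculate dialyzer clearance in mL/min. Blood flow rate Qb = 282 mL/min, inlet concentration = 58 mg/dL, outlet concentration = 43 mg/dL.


K = Qb * (Cb_in - Cb_out) / Cb_in
K = 282 * (58 - 43) / 58
K = 72.93 mL/min


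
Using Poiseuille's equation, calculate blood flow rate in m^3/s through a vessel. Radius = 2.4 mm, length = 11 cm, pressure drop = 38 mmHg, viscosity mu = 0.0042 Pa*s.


Q = pi*r^4*dP / (8*mu*L)
r = 0.0024 m, L = 0.11 m
dP = 38 mmHg = 5066.236 Pa
Q = 1.4287e-04 m^3/s


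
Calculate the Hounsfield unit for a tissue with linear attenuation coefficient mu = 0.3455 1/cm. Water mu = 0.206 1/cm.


HU = ((mu_tissue - mu_water) / mu_water) * 1000
HU = ((0.3455 - 0.206) / 0.206) * 1000
HU = 677.2


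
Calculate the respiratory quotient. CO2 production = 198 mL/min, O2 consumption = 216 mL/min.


RQ = VCO2 / VO2
RQ = 198 / 216
RQ = 0.9167


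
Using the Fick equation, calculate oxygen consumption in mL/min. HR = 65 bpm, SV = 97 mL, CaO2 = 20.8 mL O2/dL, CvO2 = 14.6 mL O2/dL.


CO = HR*SV = 65*97/1000 = 6.305 L/min
a-v O2 diff = 20.8 - 14.6 = 6.2 mL/dL
VO2 = CO * (CaO2-CvO2) * 10 dL/L
VO2 = 6.305 * 6.2 * 10
VO2 = 390.9 mL/min


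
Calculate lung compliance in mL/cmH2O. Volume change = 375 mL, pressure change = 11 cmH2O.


C = dV / dP
C = 375 / 11
C = 34.09 mL/cmH2O


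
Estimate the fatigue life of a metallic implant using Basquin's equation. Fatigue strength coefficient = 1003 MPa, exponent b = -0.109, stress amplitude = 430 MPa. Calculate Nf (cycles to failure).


sigma_a = sigma_f' * (2Nf)^b
2Nf = (sigma_a/sigma_f')^(1/b)
2Nf = (430/1003)^(1/-0.109)
2Nf = 2369.2445
Nf = 1185


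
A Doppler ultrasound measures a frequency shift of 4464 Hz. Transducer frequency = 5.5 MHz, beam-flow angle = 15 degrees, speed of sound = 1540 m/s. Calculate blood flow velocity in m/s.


v = fd * c / (2 * f0 * cos(theta))
v = 4464 * 1540 / (2 * 5.5000e+06 * cos(15))
v = 0.647 m/s


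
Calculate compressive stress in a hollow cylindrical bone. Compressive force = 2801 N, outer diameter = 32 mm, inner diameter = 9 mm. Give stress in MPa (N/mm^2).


A = pi*(r_o^2 - r_i^2)
r_o = 16 mm, r_i = 4.5 mm
A = 740.63 mm^2
sigma = F/A = 2801 / 740.63
sigma = 3.782 MPa


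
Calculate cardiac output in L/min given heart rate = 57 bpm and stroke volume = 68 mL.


CO = HR * SV
CO = 57 * 68 / 1000
CO = 3.876 L/min


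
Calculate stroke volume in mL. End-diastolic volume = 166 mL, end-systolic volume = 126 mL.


SV = EDV - ESV
SV = 166 - 126
SV = 40 mL


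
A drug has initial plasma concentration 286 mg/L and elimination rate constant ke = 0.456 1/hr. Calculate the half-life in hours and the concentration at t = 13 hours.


t_half = ln(2) / ke = 0.693147 / 0.456 = 1.52 hr
C(t) = C0 * exp(-ke*t) = 286 * exp(-0.456*13)
C(13) = 0.7618 mg/L


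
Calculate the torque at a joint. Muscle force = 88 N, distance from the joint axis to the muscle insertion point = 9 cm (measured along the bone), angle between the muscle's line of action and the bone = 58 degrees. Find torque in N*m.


Torque = F * d * sin(theta)   (moment arm = d*sin(theta))
d = 9 cm = 0.09 m
Torque = 88 * 0.09 * sin(58)
Torque = 6.717 N*m


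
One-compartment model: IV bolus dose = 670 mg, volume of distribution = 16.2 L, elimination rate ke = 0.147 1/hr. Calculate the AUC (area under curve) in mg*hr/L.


C0 = Dose/Vd = 670/16.2 = 41.358 mg/L
AUC = C0/ke = 41.358/0.147
AUC = 281.3 mg*hr/L


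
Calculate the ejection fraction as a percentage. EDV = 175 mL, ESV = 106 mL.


SV = EDV - ESV = 175 - 106 = 69 mL
EF = SV/EDV * 100 = 69/175 * 100
EF = 39.43%


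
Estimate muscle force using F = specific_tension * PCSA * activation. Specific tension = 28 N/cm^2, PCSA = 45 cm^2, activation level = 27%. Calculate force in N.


F = sigma * PCSA * activation
F = 28 * 45 * 0.27
F = 340.2 N


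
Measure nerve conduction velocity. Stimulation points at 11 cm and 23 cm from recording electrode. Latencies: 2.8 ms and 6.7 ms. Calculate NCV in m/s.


Distance = (23 - 11) / 100 = 0.12 m
dt = (6.7 - 2.8) / 1000 = 0.0039 s
NCV = dist / dt = 30.77 m/s


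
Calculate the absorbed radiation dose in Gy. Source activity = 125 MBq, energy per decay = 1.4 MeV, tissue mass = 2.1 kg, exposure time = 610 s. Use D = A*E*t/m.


A = 125 MBq = 1.2500e+08 Bq
E = 1.4 MeV = 2.2428e-13 J
D = A*E*t/m = 1.2500e+08*2.2428e-13*610/2.1
D = 0.008143 Gy


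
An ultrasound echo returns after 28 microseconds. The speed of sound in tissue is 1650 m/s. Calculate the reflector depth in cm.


depth = c * t / 2
t = 28 us = 2.8000e-05 s
depth = 1650 * 2.8000e-05 / 2
depth = 0.0231 m = 2.31 cm


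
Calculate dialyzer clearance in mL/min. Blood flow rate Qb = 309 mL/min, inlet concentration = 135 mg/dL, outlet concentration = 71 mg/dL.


K = Qb * (Cb_in - Cb_out) / Cb_in
K = 309 * (135 - 71) / 135
K = 146.5 mL/min


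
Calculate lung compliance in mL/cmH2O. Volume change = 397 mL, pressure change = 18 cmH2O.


C = dV / dP
C = 397 / 18
C = 22.06 mL/cmH2O


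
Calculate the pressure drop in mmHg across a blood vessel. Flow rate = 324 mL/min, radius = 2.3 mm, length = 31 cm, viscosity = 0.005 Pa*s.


dP = 8*mu*L*Q / (pi*r^4)
Q = 324 mL/min = 5.4e-06 m^3/s
dP = 761.648 Pa = 761.648 / 133.322 mmHg = 5.713 mmHg


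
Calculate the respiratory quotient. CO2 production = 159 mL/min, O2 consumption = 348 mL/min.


RQ = VCO2 / VO2
RQ = 159 / 348
RQ = 0.4569


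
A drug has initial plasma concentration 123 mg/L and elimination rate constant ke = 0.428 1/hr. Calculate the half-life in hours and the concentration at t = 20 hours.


t_half = ln(2) / ke = 0.693147 / 0.428 = 1.62 hr
C(t) = C0 * exp(-ke*t) = 123 * exp(-0.428*20)
C(20) = 0.02357 mg/L


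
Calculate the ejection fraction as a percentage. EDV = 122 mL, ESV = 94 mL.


SV = EDV - ESV = 122 - 94 = 28 mL
EF = SV/EDV * 100 = 28/122 * 100
EF = 22.95%


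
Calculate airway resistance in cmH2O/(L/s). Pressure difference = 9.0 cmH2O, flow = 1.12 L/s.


R = dP / flow
R = 9.0 / 1.12
R = 8.036 cmH2O/(L/s)


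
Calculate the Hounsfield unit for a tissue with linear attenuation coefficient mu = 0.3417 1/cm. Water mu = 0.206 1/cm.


HU = ((mu_tissue - mu_water) / mu_water) * 1000
HU = ((0.3417 - 0.206) / 0.206) * 1000
HU = 658.7


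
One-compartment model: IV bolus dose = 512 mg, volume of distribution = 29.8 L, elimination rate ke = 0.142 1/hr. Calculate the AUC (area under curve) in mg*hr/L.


C0 = Dose/Vd = 512/29.8 = 17.1812 mg/L
AUC = C0/ke = 17.1812/0.142
AUC = 121 mg*hr/L


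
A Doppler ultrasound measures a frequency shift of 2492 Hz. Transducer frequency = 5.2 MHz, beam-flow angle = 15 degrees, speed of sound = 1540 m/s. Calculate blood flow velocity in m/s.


v = fd * c / (2 * f0 * cos(theta))
v = 2492 * 1540 / (2 * 5.2000e+06 * cos(15))
v = 0.382 m/s


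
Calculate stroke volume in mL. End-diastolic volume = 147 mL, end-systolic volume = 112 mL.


SV = EDV - ESV
SV = 147 - 112
SV = 35 mL


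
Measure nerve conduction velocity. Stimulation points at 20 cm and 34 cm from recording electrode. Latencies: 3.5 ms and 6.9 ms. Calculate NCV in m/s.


Distance = (34 - 20) / 100 = 0.14 m
dt = (6.9 - 3.5) / 1000 = 0.0034 s
NCV = dist / dt = 41.18 m/s


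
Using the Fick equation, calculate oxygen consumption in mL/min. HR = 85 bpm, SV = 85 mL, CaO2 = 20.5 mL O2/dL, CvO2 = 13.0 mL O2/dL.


CO = HR*SV = 85*85/1000 = 7.225 L/min
a-v O2 diff = 20.5 - 13.0 = 7.5 mL/dL
VO2 = CO * (CaO2-CvO2) * 10 dL/L
VO2 = 7.225 * 7.5 * 10
VO2 = 541.9 mL/min


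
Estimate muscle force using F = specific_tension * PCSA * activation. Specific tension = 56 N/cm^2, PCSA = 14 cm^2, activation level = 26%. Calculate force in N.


F = sigma * PCSA * activation
F = 56 * 14 * 0.26
F = 203.8 N


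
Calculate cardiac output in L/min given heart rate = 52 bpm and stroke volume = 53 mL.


CO = HR * SV
CO = 52 * 53 / 1000
CO = 2.756 L/min


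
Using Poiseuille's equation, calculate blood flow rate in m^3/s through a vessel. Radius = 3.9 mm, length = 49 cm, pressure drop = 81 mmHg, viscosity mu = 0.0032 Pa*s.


Q = pi*r^4*dP / (8*mu*L)
r = 0.0039 m, L = 0.49 m
dP = 81 mmHg = 10799.082 Pa
Q = 6.2569e-04 m^3/s


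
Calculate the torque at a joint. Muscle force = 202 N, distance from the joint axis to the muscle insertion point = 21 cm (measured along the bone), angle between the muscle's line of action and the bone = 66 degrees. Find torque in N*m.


Torque = F * d * sin(theta)   (moment arm = d*sin(theta))
d = 21 cm = 0.21 m
Torque = 202 * 0.21 * sin(66)
Torque = 38.75 N*m


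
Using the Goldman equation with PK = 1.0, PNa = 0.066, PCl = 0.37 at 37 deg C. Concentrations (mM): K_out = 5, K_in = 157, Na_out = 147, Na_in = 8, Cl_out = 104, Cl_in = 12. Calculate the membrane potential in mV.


Vm = (RT/F)*ln((PK*Ko + PNa*Nao + PCl*Cli)/(PK*Ki + PNa*Nai + PCl*Clo))
Numer = 19.142, Denom = 196.008
Vm = -62.17 mV


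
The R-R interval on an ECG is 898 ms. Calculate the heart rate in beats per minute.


HR = 60 / RR_interval(s)
RR = 898 ms = 0.898 s
HR = 60 / 0.898 = 66.82 bpm


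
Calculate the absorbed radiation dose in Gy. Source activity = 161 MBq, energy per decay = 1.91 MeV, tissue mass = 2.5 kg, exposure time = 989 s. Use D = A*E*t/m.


A = 161 MBq = 1.6100e+08 Bq
E = 1.91 MeV = 3.05982e-13 J
D = A*E*t/m = 1.6100e+08*3.05982e-13*989/2.5
D = 0.01949 Gy


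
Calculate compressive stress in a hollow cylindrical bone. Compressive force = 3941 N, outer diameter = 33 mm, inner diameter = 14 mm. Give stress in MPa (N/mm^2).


A = pi*(r_o^2 - r_i^2)
r_o = 16.5 mm, r_i = 7 mm
A = 701.361 mm^2
sigma = F/A = 3941 / 701.361
sigma = 5.619 MPa


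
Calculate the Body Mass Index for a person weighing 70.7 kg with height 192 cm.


BMI = weight / height^2
height = 192 cm = 1.92 m
BMI = 70.7 / 1.92^2
BMI = 19.18 kg/m^2


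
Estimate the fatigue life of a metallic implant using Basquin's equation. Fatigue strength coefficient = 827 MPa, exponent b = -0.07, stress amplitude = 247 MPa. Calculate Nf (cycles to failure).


sigma_a = sigma_f' * (2Nf)^b
2Nf = (sigma_a/sigma_f')^(1/b)
2Nf = (247/827)^(1/-0.07)
2Nf = 31424262
Nf = 1.5712e+07


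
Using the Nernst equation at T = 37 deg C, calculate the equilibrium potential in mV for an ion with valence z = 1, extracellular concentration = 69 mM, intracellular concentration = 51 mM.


E = (RT/(zF)) * ln(C_out/C_in)
T = 37 + 273.15 = 310.15 K
E = (8.314 * 310.15 / (1 * 96485)) * ln(69/51)
E = 8.079 mV


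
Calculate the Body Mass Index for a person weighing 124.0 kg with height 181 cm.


BMI = weight / height^2
height = 181 cm = 1.81 m
BMI = 124.0 / 1.81^2
BMI = 37.85 kg/m^2


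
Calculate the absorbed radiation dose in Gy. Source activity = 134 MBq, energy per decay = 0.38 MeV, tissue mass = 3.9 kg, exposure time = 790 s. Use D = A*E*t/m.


A = 134 MBq = 1.3400e+08 Bq
E = 0.38 MeV = 6.0876e-14 J
D = A*E*t/m = 1.3400e+08*6.0876e-14*790/3.9
D = 0.001652 Gy


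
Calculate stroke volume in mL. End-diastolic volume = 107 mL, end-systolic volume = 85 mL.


SV = EDV - ESV
SV = 107 - 85
SV = 22 mL


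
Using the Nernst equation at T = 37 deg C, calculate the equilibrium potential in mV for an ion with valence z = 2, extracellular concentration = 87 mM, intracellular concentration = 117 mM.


E = (RT/(zF)) * ln(C_out/C_in)
T = 37 + 273.15 = 310.15 K
E = (8.314 * 310.15 / (2 * 96485)) * ln(87/117)
E = -3.959 mV


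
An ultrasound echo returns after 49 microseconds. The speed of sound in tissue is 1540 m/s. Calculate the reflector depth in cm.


depth = c * t / 2
t = 49 us = 4.9000e-05 s
depth = 1540 * 4.9000e-05 / 2
depth = 0.03773 m = 3.773 cm


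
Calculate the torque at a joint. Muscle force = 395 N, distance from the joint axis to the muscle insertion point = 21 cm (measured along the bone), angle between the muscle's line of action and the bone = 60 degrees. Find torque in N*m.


Torque = F * d * sin(theta)   (moment arm = d*sin(theta))
d = 21 cm = 0.21 m
Torque = 395 * 0.21 * sin(60)
Torque = 71.84 N*m


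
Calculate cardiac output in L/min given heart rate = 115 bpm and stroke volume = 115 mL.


CO = HR * SV
CO = 115 * 115 / 1000
CO = 13.22 L/min


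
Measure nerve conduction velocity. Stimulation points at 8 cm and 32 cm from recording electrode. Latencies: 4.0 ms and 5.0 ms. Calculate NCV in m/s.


Distance = (32 - 8) / 100 = 0.24 m
dt = (5.0 - 4.0) / 1000 = 0.001 s
NCV = dist / dt = 240 m/s


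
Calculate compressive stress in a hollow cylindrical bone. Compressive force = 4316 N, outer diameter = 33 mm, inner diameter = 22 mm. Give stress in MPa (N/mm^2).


A = pi*(r_o^2 - r_i^2)
r_o = 16.5 mm, r_i = 11 mm
A = 475.166 mm^2
sigma = F/A = 4316 / 475.166
sigma = 9.083 MPa


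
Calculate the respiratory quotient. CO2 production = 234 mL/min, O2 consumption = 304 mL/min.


RQ = VCO2 / VO2
RQ = 234 / 304
RQ = 0.7697


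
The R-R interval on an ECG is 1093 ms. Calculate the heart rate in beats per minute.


HR = 60 / RR_interval(s)
RR = 1093 ms = 1.093 s
HR = 60 / 1.093 = 54.89 bpm


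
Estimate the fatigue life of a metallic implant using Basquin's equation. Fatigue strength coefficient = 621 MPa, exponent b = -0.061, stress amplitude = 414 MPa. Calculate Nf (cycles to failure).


sigma_a = sigma_f' * (2Nf)^b
2Nf = (sigma_a/sigma_f')^(1/b)
2Nf = (414/621)^(1/-0.061)
2Nf = 770.44555
Nf = 385.2


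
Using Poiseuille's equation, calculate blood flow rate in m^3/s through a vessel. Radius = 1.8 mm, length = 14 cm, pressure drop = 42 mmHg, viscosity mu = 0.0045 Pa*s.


Q = pi*r^4*dP / (8*mu*L)
r = 0.0018 m, L = 0.14 m
dP = 42 mmHg = 5599.524 Pa
Q = 3.6640e-05 m^3/s


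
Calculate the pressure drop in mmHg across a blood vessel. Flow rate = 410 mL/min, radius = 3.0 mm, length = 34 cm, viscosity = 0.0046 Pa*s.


dP = 8*mu*L*Q / (pi*r^4)
Q = 410 mL/min = 6.83333e-06 m^3/s
dP = 335.988 Pa = 335.988 / 133.322 mmHg = 2.52 mmHg


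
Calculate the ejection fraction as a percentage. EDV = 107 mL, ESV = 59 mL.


SV = EDV - ESV = 107 - 59 = 48 mL
EF = SV/EDV * 100 = 48/107 * 100
EF = 44.86%


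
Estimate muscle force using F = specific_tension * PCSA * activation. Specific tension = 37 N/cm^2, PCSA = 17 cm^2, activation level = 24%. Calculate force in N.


F = sigma * PCSA * activation
F = 37 * 17 * 0.24
F = 151 N


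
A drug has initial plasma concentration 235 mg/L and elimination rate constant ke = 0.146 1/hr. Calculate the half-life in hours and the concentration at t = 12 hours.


t_half = ln(2) / ke = 0.693147 / 0.146 = 4.748 hr
C(t) = C0 * exp(-ke*t) = 235 * exp(-0.146*12)
C(12) = 40.76 mg/L


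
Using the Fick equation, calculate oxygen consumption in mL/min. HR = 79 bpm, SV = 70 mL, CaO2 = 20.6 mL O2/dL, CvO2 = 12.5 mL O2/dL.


CO = HR*SV = 79*70/1000 = 5.53 L/min
a-v O2 diff = 20.6 - 12.5 = 8.1 mL/dL
VO2 = CO * (CaO2-CvO2) * 10 dL/L
VO2 = 5.53 * 8.1 * 10
VO2 = 447.9 mL/min


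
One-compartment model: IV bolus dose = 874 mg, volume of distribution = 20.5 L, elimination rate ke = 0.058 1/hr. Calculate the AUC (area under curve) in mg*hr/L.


C0 = Dose/Vd = 874/20.5 = 42.6341 mg/L
AUC = C0/ke = 42.6341/0.058
AUC = 735.1 mg*hr/L


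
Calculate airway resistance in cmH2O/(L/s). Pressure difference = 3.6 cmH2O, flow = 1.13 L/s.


R = dP / flow
R = 3.6 / 1.13
R = 3.186 cmH2O/(L/s)


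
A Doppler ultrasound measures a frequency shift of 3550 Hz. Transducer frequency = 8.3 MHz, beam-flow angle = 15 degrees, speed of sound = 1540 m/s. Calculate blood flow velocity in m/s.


v = fd * c / (2 * f0 * cos(theta))
v = 3550 * 1540 / (2 * 8.3000e+06 * cos(15))
v = 0.341 m/s


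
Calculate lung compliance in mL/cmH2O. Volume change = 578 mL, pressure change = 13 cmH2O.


C = dV / dP
C = 578 / 13
C = 44.46 mL/cmH2O


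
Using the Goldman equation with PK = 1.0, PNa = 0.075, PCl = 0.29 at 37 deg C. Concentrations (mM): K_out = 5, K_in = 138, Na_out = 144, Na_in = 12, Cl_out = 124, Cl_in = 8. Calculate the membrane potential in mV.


Vm = (RT/F)*ln((PK*Ko + PNa*Nao + PCl*Cli)/(PK*Ki + PNa*Nai + PCl*Clo))
Numer = 18.12, Denom = 174.86
Vm = -60.59 mV


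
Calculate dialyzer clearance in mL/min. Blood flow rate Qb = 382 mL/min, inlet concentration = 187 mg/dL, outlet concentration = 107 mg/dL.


K = Qb * (Cb_in - Cb_out) / Cb_in
K = 382 * (187 - 107) / 187
K = 163.4 mL/min


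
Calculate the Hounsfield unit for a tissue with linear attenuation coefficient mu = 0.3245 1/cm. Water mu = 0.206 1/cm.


HU = ((mu_tissue - mu_water) / mu_water) * 1000
HU = ((0.3245 - 0.206) / 0.206) * 1000
HU = 575.2


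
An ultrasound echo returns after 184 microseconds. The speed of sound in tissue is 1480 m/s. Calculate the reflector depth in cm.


depth = c * t / 2
t = 184 us = 1.8400e-04 s
depth = 1480 * 1.8400e-04 / 2
depth = 0.13616 m = 13.616 cm


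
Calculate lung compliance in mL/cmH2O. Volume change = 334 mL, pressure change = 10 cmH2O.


C = dV / dP
C = 334 / 10
C = 33.4 mL/cmH2O


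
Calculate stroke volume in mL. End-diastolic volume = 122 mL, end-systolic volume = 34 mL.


SV = EDV - ESV
SV = 122 - 34
SV = 88 mL


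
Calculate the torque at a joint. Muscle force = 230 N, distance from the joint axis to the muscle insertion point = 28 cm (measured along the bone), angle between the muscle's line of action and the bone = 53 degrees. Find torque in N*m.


Torque = F * d * sin(theta)   (moment arm = d*sin(theta))
d = 28 cm = 0.28 m
Torque = 230 * 0.28 * sin(53)
Torque = 51.43 N*m


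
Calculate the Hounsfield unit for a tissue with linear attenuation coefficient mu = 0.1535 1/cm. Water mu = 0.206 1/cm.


HU = ((mu_tissue - mu_water) / mu_water) * 1000
HU = ((0.1535 - 0.206) / 0.206) * 1000
HU = -254.9


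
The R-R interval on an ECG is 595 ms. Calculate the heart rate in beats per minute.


HR = 60 / RR_interval(s)
RR = 595 ms = 0.595 s
HR = 60 / 0.595 = 100.8 bpm


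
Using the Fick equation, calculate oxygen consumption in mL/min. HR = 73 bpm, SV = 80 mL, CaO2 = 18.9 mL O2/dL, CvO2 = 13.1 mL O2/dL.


CO = HR*SV = 73*80/1000 = 5.84 L/min
a-v O2 diff = 18.9 - 13.1 = 5.8 mL/dL
VO2 = CO * (CaO2-CvO2) * 10 dL/L
VO2 = 5.84 * 5.8 * 10
VO2 = 338.7 mL/min


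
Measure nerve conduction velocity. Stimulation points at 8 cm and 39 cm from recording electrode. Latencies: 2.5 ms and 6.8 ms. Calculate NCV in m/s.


Distance = (39 - 8) / 100 = 0.31 m
dt = (6.8 - 2.5) / 1000 = 0.0043 s
NCV = dist / dt = 72.09 m/s


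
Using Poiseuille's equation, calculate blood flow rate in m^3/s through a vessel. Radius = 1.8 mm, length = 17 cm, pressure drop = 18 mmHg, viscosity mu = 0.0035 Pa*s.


Q = pi*r^4*dP / (8*mu*L)
r = 0.0018 m, L = 0.17 m
dP = 18 mmHg = 2399.796 Pa
Q = 1.6627e-05 m^3/s


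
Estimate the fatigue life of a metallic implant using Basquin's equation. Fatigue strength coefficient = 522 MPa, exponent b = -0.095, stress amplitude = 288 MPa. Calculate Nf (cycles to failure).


sigma_a = sigma_f' * (2Nf)^b
2Nf = (sigma_a/sigma_f')^(1/b)
2Nf = (288/522)^(1/-0.095)
2Nf = 523.25809
Nf = 261.6


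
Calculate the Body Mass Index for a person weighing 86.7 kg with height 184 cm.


BMI = weight / height^2
height = 184 cm = 1.84 m
BMI = 86.7 / 1.84^2
BMI = 25.61 kg/m^2


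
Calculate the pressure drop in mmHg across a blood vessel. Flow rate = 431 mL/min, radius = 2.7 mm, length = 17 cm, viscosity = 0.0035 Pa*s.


dP = 8*mu*L*Q / (pi*r^4)
Q = 431 mL/min = 7.18333e-06 m^3/s
dP = 204.799 Pa = 204.799 / 133.322 mmHg = 1.536 mmHg


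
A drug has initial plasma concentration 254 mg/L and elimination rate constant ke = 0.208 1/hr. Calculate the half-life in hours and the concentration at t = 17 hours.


t_half = ln(2) / ke = 0.693147 / 0.208 = 3.332 hr
C(t) = C0 * exp(-ke*t) = 254 * exp(-0.208*17)
C(17) = 7.399 mg/L


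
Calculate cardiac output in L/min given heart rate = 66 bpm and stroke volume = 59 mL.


CO = HR * SV
CO = 66 * 59 / 1000
CO = 3.894 L/min


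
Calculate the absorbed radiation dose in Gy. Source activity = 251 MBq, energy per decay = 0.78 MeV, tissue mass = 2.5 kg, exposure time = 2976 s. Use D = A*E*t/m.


A = 251 MBq = 2.5100e+08 Bq
E = 0.78 MeV = 1.24956e-13 J
D = A*E*t/m = 2.5100e+08*1.24956e-13*2976/2.5
D = 0.03734 Gy


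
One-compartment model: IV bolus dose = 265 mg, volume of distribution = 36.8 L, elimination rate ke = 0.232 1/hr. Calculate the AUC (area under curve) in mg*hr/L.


C0 = Dose/Vd = 265/36.8 = 7.20109 mg/L
AUC = C0/ke = 7.20109/0.232
AUC = 31.04 mg*hr/L


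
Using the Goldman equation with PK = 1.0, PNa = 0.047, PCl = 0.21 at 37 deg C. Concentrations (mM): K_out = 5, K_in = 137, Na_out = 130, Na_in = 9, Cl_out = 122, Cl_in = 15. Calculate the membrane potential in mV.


Vm = (RT/F)*ln((PK*Ko + PNa*Nao + PCl*Cli)/(PK*Ki + PNa*Nai + PCl*Clo))
Numer = 14.26, Denom = 163.043
Vm = -65.12 mV


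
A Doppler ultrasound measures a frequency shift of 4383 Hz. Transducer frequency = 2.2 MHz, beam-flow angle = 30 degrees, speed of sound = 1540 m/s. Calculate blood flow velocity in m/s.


v = fd * c / (2 * f0 * cos(theta))
v = 4383 * 1540 / (2 * 2.2000e+06 * cos(30))
v = 1.771 m/s


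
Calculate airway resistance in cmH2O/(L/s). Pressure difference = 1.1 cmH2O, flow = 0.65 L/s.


R = dP / flow
R = 1.1 / 0.65
R = 1.692 cmH2O/(L/s)


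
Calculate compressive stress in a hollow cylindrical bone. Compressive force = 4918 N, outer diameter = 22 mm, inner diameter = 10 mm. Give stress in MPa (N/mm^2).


A = pi*(r_o^2 - r_i^2)
r_o = 11 mm, r_i = 5 mm
A = 301.593 mm^2
sigma = F/A = 4918 / 301.593
sigma = 16.31 MPa


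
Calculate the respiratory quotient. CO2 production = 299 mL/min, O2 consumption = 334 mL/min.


RQ = VCO2 / VO2
RQ = 299 / 334
RQ = 0.8952


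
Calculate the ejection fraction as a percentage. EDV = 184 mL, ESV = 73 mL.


SV = EDV - ESV = 184 - 73 = 111 mL
EF = SV/EDV * 100 = 111/184 * 100
EF = 60.33%


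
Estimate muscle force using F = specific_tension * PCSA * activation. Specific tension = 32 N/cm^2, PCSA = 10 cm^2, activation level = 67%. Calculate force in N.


F = sigma * PCSA * activation
F = 32 * 10 * 0.67
F = 214.4 N


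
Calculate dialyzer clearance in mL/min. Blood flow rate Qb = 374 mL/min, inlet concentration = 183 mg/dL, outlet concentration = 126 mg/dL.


K = Qb * (Cb_in - Cb_out) / Cb_in
K = 374 * (183 - 126) / 183
K = 116.5 mL/min


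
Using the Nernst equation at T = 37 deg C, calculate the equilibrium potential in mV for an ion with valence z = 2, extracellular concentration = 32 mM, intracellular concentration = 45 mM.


E = (RT/(zF)) * ln(C_out/C_in)
T = 37 + 273.15 = 310.15 K
E = (8.314 * 310.15 / (2 * 96485)) * ln(32/45)
E = -4.556 mV


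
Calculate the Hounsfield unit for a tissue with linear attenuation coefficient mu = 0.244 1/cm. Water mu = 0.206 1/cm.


HU = ((mu_tissue - mu_water) / mu_water) * 1000
HU = ((0.244 - 0.206) / 0.206) * 1000
HU = 184.5


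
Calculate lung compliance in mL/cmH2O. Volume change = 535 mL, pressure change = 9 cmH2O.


C = dV / dP
C = 535 / 9
C = 59.44 mL/cmH2O


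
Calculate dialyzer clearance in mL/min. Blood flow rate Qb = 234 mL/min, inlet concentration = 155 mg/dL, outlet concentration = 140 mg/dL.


K = Qb * (Cb_in - Cb_out) / Cb_in
K = 234 * (155 - 140) / 155
K = 22.65 mL/min


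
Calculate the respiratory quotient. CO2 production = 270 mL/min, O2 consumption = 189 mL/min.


RQ = VCO2 / VO2
RQ = 270 / 189
RQ = 1.429


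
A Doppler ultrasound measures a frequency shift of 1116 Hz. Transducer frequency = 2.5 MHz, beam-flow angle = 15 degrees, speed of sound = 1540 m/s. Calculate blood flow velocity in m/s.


v = fd * c / (2 * f0 * cos(theta))
v = 1116 * 1540 / (2 * 2.5000e+06 * cos(15))
v = 0.3559 m/s


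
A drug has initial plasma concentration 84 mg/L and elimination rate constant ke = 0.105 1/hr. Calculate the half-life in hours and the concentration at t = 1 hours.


t_half = ln(2) / ke = 0.693147 / 0.105 = 6.601 hr
C(t) = C0 * exp(-ke*t) = 84 * exp(-0.105*1)
C(1) = 75.63 mg/L


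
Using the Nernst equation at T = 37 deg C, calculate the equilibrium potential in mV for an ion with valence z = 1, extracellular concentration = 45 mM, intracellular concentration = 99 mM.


E = (RT/(zF)) * ln(C_out/C_in)
T = 37 + 273.15 = 310.15 K
E = (8.314 * 310.15 / (1 * 96485)) * ln(45/99)
E = -21.07 mV


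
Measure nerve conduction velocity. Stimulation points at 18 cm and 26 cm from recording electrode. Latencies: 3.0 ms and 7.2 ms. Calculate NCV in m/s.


Distance = (26 - 18) / 100 = 0.08 m
dt = (7.2 - 3.0) / 1000 = 0.0042 s
NCV = dist / dt = 19.05 m/s


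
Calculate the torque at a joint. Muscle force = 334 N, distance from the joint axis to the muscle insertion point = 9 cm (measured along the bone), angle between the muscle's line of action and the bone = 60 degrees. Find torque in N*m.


Torque = F * d * sin(theta)   (moment arm = d*sin(theta))
d = 9 cm = 0.09 m
Torque = 334 * 0.09 * sin(60)
Torque = 26.03 N*m


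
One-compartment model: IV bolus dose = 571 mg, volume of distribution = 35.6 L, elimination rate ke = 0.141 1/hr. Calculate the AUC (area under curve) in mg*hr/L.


C0 = Dose/Vd = 571/35.6 = 16.0393 mg/L
AUC = C0/ke = 16.0393/0.141
AUC = 113.8 mg*hr/L


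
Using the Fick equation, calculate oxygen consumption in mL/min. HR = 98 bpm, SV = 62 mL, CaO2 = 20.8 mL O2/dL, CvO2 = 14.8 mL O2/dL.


CO = HR*SV = 98*62/1000 = 6.076 L/min
a-v O2 diff = 20.8 - 14.8 = 6 mL/dL
VO2 = CO * (CaO2-CvO2) * 10 dL/L
VO2 = 6.076 * 6 * 10
VO2 = 364.6 mL/min


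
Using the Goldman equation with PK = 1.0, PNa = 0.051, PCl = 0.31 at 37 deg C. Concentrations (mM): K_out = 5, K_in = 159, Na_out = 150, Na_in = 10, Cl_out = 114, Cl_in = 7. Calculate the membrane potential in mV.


Vm = (RT/F)*ln((PK*Ko + PNa*Nao + PCl*Cli)/(PK*Ki + PNa*Nai + PCl*Clo))
Numer = 14.82, Denom = 194.85
Vm = -68.85 mV


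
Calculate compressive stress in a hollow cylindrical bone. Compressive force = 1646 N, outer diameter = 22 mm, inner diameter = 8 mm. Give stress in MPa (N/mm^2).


A = pi*(r_o^2 - r_i^2)
r_o = 11 mm, r_i = 4 mm
A = 329.867 mm^2
sigma = F/A = 1646 / 329.867
sigma = 4.99 MPa
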